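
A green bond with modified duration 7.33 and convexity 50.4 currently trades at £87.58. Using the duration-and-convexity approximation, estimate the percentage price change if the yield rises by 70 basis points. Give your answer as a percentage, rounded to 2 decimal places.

Duration effect: -D_mod·Δy = -7.33 × (+0.007) = -0.051310
Convexity effect: ½·C·(Δy)² = 0.5 × 50.4 × (0.007)² = +0.0012348
ΔP/P ≈ -0.051310 + 0.0012348 = -0.0500752
= -5.00752%.

-5.01%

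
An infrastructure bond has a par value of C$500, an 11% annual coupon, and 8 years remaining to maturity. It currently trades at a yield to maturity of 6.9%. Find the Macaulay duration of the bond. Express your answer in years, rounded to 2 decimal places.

5.96 years

Periodic yield y = 0.069. Discount each cash flow and weight by its year:
  t   CF        PV=CF/(1+0.069)^t    t·PV
  1        55.00        51.4500        51.4500
  2        55.00        48.1290        96.2581
  3        55.00        45.0225       135.0675
  4        55.00        42.1165       168.4658
  5        55.00        39.3980       196.9900
  6        55.00        36.8550       221.1300
  7        55.00        34.4761       241.3330
  8       555.00       325.4403     2,603.5225
  Σ                    622.8874     3,714.2169
Price P = Σ PV = 622.8874.
Macaulay duration = Σ(t·PV) / P = 3,714.2169 / 622.8874 = 5.96290 years.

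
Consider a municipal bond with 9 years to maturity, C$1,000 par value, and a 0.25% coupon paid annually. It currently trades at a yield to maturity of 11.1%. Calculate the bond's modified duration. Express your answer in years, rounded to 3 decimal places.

Periodic yield y = 0.111. First find Macaulay duration:
  t   CF        PV=CF/(1+0.111)^t    t·PV
  1         2.50         2.2502         2.2502
  2         2.50         2.0254         4.0508
  3         2.50         1.8230         5.4691
  4         2.50         1.6409         6.5636
  5         2.50         1.4770         7.3848
  6         2.50         1.3294         7.9764
  7         2.50         1.1966         8.3761
  8         2.50         1.0770         8.6162
  9     1,002.50       388.7388     3,498.6489
  Σ                    401.5583     3,549.3362
P = 401.5583; Macaulay duration = 3,549.3362 / 401.5583 = 8.83891 years.
Modified duration = D_Mac / (1 + y) = 8.83891 / 1.111 = 7.95581 years.

7.956 years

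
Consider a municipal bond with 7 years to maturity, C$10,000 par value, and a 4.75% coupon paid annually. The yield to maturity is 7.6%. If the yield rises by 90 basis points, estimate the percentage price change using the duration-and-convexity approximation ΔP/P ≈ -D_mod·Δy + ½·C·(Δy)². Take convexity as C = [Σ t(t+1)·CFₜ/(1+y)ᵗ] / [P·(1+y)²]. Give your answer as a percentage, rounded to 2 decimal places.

With y = 0.076:
  t   CF        PV=CF/(1+0.076)^t    t·PV        t(t+1)·PV
  1       475.00       441.4498       441.4498         882.8996
  2       475.00       410.2693       820.5387       2,461.6161
  3       475.00       381.2912     1,143.8736       4,575.4945
  4       475.00       354.3599     1,417.4394       7,087.1972
  5       475.00       329.3307     1,646.6536       9,879.9218
  6       475.00       306.0694     1,836.4167      12,854.9169
  7    10,475.00     6,272.8967    43,910.2766     351,282.2124
  Σ                  8,495.6671    51,216.6485     389,024.2586
P = 8,495.6671; D_Mac = 6.02856 yrs; D_mod = 5.60275 yrs; C = 39.55074.
Duration effect: -5.60275 × (+0.009) = -0.050425
Convexity effect: 0.5 × 39.55074 × (0.009)² = +0.0016018
ΔP/P ≈ -0.050425 + 0.0016018 = -0.048823 = -4.8823%.

-4.88%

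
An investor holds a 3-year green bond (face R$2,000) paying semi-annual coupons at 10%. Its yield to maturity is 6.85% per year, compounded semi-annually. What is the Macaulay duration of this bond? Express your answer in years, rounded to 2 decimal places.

Periodic yield y = 0.03425. Discount each cash flow and weight by its period:
  t   CF        PV=CF/(1+0.03425)^t    t·PV
  1       100.00        96.6884        96.6884
  2       100.00        93.4865       186.9730
  3       100.00        90.3906       271.1719
  4       100.00        87.3973       349.5891
  5       100.00        84.5030       422.5152
  6     2,100.00     1,715.7978    10,294.7871
  Σ                  2,168.2637    11,621.7247
Price P = Σ PV = 2,168.2637.
Macaulay duration = Σ(t·PV) / P = 11,621.7247 / 2,168.2637 = 5.35992 half-year periods.
In years: 5.35992 / 2 = 2.67996 years.

2.68 years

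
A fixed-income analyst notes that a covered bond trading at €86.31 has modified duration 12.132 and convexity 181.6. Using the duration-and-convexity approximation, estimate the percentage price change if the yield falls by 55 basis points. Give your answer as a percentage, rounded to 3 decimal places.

+6.947%

Duration effect: -D_mod·Δy = -12.132 × (-0.0055) = +0.066726
Convexity effect: ½·C·(Δy)² = 0.5 × 181.6 × (-0.0055)² = +0.0027467
ΔP/P ≈ +0.066726 + 0.0027467 = +0.0694727
= +6.94727%.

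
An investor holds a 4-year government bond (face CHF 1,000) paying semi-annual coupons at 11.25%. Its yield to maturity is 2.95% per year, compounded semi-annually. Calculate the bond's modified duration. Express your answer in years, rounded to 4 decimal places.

Periodic yield y = 0.01475. First find Macaulay duration:
  t   CF        PV=CF/(1+0.01475)^t    t·PV
  1        56.25        55.4324        55.4324
  2        56.25        54.6266       109.2533
  3        56.25        53.8326       161.4978
  4        56.25        53.0501       212.2004
  5        56.25        52.2790       261.3950
  6        56.25        51.5191       309.1145
  7        56.25        50.7702       355.3916
  8     1,056.25       939.4945     7,515.9560
  Σ                  1,311.0045     8,980.2410
P = 1,311.0045; Macaulay duration = 8,980.2410 / 1,311.0045 = 6.84989 half-year periods = 3.42495 years.
Modified duration = D_Mac / (1 + y) = 3.42495 / 1.01475 = 3.37516 years.

3.3752 years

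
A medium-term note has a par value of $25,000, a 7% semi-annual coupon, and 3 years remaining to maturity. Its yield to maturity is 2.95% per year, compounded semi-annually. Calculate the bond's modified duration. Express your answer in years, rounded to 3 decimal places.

Periodic yield y = 0.01475. First find Macaulay duration:
  t   CF        PV=CF/(1+0.01475)^t    t·PV
  1       875.00       862.2814       862.2814
  2       875.00       849.7476     1,699.4951
  3       875.00       837.3960     2,512.1879
  4       875.00       825.2239     3,300.8957
  5       875.00       813.2288     4,066.1440
  6    25,875.00    23,698.7805   142,192.6830
  Σ                 27,886.6581   154,633.6872
P = 27,886.6581; Macaulay duration = 154,633.6872 / 27,886.6581 = 5.54508 half-year periods = 2.77254 years.
Modified duration = D_Mac / (1 + y) = 2.77254 / 1.01475 = 2.73224 years.

2.732 years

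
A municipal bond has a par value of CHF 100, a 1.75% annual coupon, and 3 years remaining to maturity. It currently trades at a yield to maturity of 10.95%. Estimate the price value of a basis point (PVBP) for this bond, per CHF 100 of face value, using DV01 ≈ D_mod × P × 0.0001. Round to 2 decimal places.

Periodic yield y = 0.1095.
  t   CF        PV=CF/(1+0.1095)^t    t·PV
  1         1.75         1.5773         1.5773
  2         1.75         1.4216         2.8432
  3       101.75        74.4994       223.4981
  Σ                     77.4983       227.9186
P = 77.4983; D_Mac = 2.94095 yrs; D_mod = 2.65070 yrs.
DV01 ≈ 2.65070 × 77.4983 × 0.0001 = 0.020542.

CHF 0.02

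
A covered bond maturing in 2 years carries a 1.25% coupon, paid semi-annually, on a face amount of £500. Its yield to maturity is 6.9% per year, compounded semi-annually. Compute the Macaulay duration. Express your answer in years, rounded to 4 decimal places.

Periodic yield y = 0.0345. Discount each cash flow and weight by its period:
  t   CF        PV=CF/(1+0.0345)^t    t·PV
  1        3.125         3.0208         3.0208
  2        3.125         2.9200         5.8401
  3        3.125         2.8227         8.4680
  4      503.125       439.2926     1,757.1705
  Σ                    448.0561     1,774.4994
Price P = Σ PV = 448.0561.
Macaulay duration = Σ(t·PV) / P = 1,774.4994 / 448.0561 = 3.96044 half-year periods.
In years: 3.96044 / 2 = 1.98022 years.

1.9802 years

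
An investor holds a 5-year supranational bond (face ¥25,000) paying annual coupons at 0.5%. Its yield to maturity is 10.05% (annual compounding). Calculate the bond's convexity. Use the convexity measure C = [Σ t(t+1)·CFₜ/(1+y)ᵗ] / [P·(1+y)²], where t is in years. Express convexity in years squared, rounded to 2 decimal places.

24.35

With y = 0.1005:
  t   CF        PV=CF/(1+0.1005)^t    t·PV        t(t+1)·PV
  1       125.00       113.5847       113.5847         227.1695
  2       125.00       103.2119       206.4239         619.2716
  3       125.00        93.7864       281.3592       1,125.4368
  4       125.00        85.2216       340.8865       1,704.4326
  5    25,125.00    15,565.2405    77,826.2026     466,957.2156
  Σ                 15,961.0452    78,768.4569     470,633.5261
P = 15,961.0452.
Convexity = Σ t(t+1)·PV / [P·(1+y)²] = 470,633.5261 / (15,961.0452 × 1.211100) = 24.34677.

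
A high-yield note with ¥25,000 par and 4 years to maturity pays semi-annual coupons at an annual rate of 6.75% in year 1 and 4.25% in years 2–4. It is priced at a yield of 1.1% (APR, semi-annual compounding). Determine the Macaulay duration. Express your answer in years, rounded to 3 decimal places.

Periodic yield y = 0.0055. Discount each cash flow and weight by its period:
  t   CF        PV=CF/(1+0.0055)^t    t·PV
  1       843.75       839.1348       839.1348
  2       843.75       834.5448     1,669.0895
  3       531.25       522.5799     1,567.7398
  4       531.25       519.7215     2,078.8858
  5       531.25       516.8786     2,584.3931
  6       531.25       514.0513     3,084.3080
  7       531.25       511.2395     3,578.6766
  8    25,531.25    24,435.1764   195,481.4113
  Σ                 28,693.3268   210,883.6389
Price P = Σ PV = 28,693.3268.
Macaulay duration = Σ(t·PV) / P = 210,883.6389 / 28,693.3268 = 7.34957 half-year periods.
In years: 7.34957 / 2 = 3.67479 years.

3.675 years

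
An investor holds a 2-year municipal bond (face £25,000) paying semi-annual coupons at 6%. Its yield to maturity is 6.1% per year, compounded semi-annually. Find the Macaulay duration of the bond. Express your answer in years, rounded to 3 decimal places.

1.914 years

Periodic yield y = 0.0305. Discount each cash flow and weight by its period:
  t   CF        PV=CF/(1+0.0305)^t    t·PV
  1       750.00       727.8020       727.8020
  2       750.00       706.2611     1,412.5222
  3       750.00       685.3577     2,056.0730
  4    25,750.00    22,834.1710    91,336.6840
  Σ                 24,953.5918    95,533.0812
Price P = Σ PV = 24,953.5918.
Macaulay duration = Σ(t·PV) / P = 95,533.0812 / 24,953.5918 = 3.82843 half-year periods.
In years: 3.82843 / 2 = 1.91422 years.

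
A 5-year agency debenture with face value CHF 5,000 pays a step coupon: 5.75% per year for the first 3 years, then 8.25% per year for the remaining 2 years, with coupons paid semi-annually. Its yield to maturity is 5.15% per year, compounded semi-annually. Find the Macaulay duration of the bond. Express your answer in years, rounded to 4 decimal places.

4.4176 years

Periodic yield y = 0.02575. Discount each cash flow and weight by its period:
  t   CF        PV=CF/(1+0.02575)^t    t·PV
  1       143.75       140.1414       140.1414
  2       143.75       136.6233       273.2466
  3       143.75       133.1936       399.5807
  4       143.75       129.8499       519.3998
  5       143.75       126.5902       632.9512
  6       143.75       123.4124       740.4742
  7       206.25       172.6248     1,208.3738
  8       206.25       168.2913     1,346.3307
  9       206.25       164.0666     1,476.5996
  10    5,206.25     4,037.4742    40,374.7422
  Σ                  5,332.2678    47,111.8402
Price P = Σ PV = 5,332.2678.
Macaulay duration = Σ(t·PV) / P = 47,111.8402 / 5,332.2678 = 8.83524 half-year periods.
In years: 8.83524 / 2 = 4.41762 years.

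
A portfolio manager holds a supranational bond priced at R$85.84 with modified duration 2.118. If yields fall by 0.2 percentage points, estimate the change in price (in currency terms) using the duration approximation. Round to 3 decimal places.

Duration approximation: ΔP/P ≈ -D_mod · Δy = -2.118 × (-0.002) = +0.004236.
ΔP ≈ 85.84 × (+0.004236) = +0.36361824.

+R$0.364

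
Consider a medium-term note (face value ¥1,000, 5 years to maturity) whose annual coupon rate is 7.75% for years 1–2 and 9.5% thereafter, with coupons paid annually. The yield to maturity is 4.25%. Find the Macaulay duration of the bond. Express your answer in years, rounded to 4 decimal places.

4.3667 years

Periodic yield y = 0.0425. Discount each cash flow and weight by its year:
  t   CF        PV=CF/(1+0.0425)^t    t·PV
  1        77.50        74.3405        74.3405
  2        77.50        71.3099       142.6197
  3        95.00        83.8485       251.5456
  4        95.00        80.4302       321.7209
  5     1,095.00       889.2703     4,446.3516
  Σ                  1,199.1995     5,236.5784
Price P = Σ PV = 1,199.1995.
Macaulay duration = Σ(t·PV) / P = 5,236.5784 / 1,199.1995 = 4.36673 years.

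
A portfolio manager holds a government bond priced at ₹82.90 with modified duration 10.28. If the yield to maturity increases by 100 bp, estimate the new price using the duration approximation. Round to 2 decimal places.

Duration approximation: ΔP/P ≈ -D_mod · Δy = -10.28 × (+0.01) = -0.102800.
New price ≈ 82.90 × (1 - 0.102800) = 74.37788.

₹74.38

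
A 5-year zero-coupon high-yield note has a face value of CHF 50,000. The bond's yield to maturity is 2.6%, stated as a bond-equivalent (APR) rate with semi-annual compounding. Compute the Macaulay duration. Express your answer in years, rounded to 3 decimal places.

A zero-coupon bond has a single cash flow at maturity, so its Macaulay duration equals its maturity: 5 years.
(Equivalently: 10 semi-annual periods ÷ 2 = 5 years.)

5.000 years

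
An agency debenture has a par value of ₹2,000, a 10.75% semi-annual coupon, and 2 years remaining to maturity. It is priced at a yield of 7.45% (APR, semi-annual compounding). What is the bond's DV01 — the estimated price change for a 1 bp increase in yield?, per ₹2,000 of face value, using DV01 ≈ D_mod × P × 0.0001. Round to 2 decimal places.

Periodic yield y = 0.03725.
  t   CF        PV=CF/(1+0.03725)^t    t·PV
  1       107.50       103.6394       103.6394
  2       107.50        99.9175       199.8350
  3       107.50        96.3292       288.9877
  4     2,107.50     1,820.6808     7,282.7231
  Σ                  2,120.5670     7,875.1853
P = 2,120.5670; D_Mac = 3.71372 half-year periods = 1.85686 yrs; D_mod = 1.79017 yrs.
DV01 ≈ 1.79017 × 2,120.5670 × 0.0001 = 0.379618.

₹0.38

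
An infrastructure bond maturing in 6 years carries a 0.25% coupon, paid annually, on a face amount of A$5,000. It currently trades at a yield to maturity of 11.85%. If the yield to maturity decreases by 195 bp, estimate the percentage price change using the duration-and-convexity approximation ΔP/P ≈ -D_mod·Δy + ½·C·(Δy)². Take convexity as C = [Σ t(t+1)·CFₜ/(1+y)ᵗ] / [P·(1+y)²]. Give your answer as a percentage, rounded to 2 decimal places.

With y = 0.1185:
  t   CF        PV=CF/(1+0.1185)^t    t·PV        t(t+1)·PV
  1        12.50        11.1757        11.1757          22.3514
  2        12.50         9.9917        19.9833          59.9500
  3        12.50         8.9331        26.7993         107.1972
  4        12.50         7.9867        31.9467         159.7335
  5        12.50         7.1405        35.7026         214.2157
  6     5,012.50     2,559.9911    15,359.9466     107,519.6261
  Σ                  2,605.2187    15,485.5542     108,083.0739
P = 2,605.2187; D_Mac = 5.94405 yrs; D_mod = 5.31431 yrs; C = 33.16206.
Duration effect: -5.31431 × (-0.0195) = +0.103629
Convexity effect: 0.5 × 33.16206 × (-0.0195)² = +0.0063049
ΔP/P ≈ +0.103629 + 0.0063049 = +0.109934 = +10.9934%.

+10.99%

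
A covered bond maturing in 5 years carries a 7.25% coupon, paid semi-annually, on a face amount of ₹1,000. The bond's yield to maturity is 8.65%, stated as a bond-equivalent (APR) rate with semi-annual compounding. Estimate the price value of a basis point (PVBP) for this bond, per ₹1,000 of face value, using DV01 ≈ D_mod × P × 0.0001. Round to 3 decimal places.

Periodic yield y = 0.04325.
  t   CF        PV=CF/(1+0.04325)^t    t·PV
  1        36.25        34.7472        34.7472
  2        36.25        33.3067        66.6133
  3        36.25        31.9259        95.7776
  4        36.25        30.6023       122.4093
  5        36.25        29.3336       146.6682
  6        36.25        28.1176       168.7054
  7        36.25        26.9519       188.6632
  8        36.25        25.8345       206.6764
  9        36.25        24.7635       222.8717
  10    1,036.25       678.5481     6,785.4805
  Σ                    944.1313     8,038.6130
P = 944.1313; D_Mac = 8.51430 half-year periods = 4.25715 yrs; D_mod = 4.08066 yrs.
DV01 ≈ 4.08066 × 944.1313 × 0.0001 = 0.385268.

₹0.385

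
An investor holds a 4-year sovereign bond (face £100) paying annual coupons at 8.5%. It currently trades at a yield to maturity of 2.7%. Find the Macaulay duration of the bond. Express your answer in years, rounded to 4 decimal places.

3.5991 years

Periodic yield y = 0.027. Discount each cash flow and weight by its year:
  t   CF        PV=CF/(1+0.027)^t    t·PV
  1         8.50         8.2765         8.2765
  2         8.50         8.0589        16.1179
  3         8.50         7.8471        23.5412
  4       108.50        97.5322       390.1287
  Σ                    121.7147       438.0644
Price P = Σ PV = 121.7147.
Macaulay duration = Σ(t·PV) / P = 438.0644 / 121.7147 = 3.59911 years.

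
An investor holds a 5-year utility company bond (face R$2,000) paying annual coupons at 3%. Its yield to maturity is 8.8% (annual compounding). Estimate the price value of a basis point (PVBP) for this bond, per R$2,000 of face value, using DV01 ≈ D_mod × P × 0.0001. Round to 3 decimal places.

Periodic yield y = 0.088.
  t   CF        PV=CF/(1+0.088)^t    t·PV
  1        60.00        55.1471        55.1471
  2        60.00        50.6866       101.3733
  3        60.00        46.5870       139.7609
  4        60.00        42.8189       171.2757
  5     2,060.00     1,351.2097     6,756.0483
  Σ                  1,546.4493     7,223.6053
P = 1,546.4493; D_Mac = 4.67109 yrs; D_mod = 4.29328 yrs.
DV01 ≈ 4.29328 × 1,546.4493 × 0.0001 = 0.663934.

R$0.664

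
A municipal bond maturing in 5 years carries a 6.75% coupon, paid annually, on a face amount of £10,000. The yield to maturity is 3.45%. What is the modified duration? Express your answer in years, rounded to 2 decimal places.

4.30 years

Periodic yield y = 0.0345. First find Macaulay duration:
  t   CF        PV=CF/(1+0.0345)^t    t·PV
  1       675.00       652.4891       652.4891
  2       675.00       630.7290     1,261.4580
  3       675.00       609.6945     1,829.0835
  4       675.00       589.3615     2,357.4462
  5    10,675.00     9,009.8054    45,049.0268
  Σ                 11,492.0795    51,149.5036
P = 11,492.0795; Macaulay duration = 51,149.5036 / 11,492.0795 = 4.45085 years.
Modified duration = D_Mac / (1 + y) = 4.45085 / 1.0345 = 4.30242 years.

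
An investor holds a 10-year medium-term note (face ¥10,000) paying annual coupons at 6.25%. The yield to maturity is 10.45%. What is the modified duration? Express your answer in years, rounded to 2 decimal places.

6.63 years

Periodic yield y = 0.1045. First find Macaulay duration:
  t   CF        PV=CF/(1+0.1045)^t    t·PV
  1       625.00       565.8669       565.8669
  2       625.00       512.3286     1,024.6571
  3       625.00       463.8557     1,391.5670
  4       625.00       419.9689     1,679.8756
  5       625.00       380.2344     1,901.1720
  6       625.00       344.2593     2,065.5559
  7       625.00       311.6879     2,181.8155
  8       625.00       282.1982     2,257.5857
  9       625.00       255.4986     2,299.4875
  10   10,625.00     3,932.5272    39,325.2721
  Σ                  7,468.4257    54,692.8553
P = 7,468.4257; Macaulay duration = 54,692.8553 / 7,468.4257 = 7.32321 years.
Modified duration = D_Mac / (1 + y) = 7.32321 / 1.1045 = 6.63034 years.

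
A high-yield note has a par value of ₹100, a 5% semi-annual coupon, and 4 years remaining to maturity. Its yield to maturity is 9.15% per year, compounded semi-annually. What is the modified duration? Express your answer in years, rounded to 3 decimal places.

Periodic yield y = 0.04575. First find Macaulay duration:
  t   CF        PV=CF/(1+0.04575)^t    t·PV
  1         2.50         2.3906         2.3906
  2         2.50         2.2860         4.5721
  3         2.50         2.1860         6.5581
  4         2.50         2.0904         8.3616
  5         2.50         1.9989         9.9947
  6         2.50         1.9115        11.4690
  7         2.50         1.8279        12.7951
  8       102.50        71.6640       573.3118
  Σ                     86.3554       629.4529
P = 86.3554; Macaulay duration = 629.4529 / 86.3554 = 7.28910 half-year periods = 3.64455 years.
Modified duration = D_Mac / (1 + y) = 3.64455 / 1.04575 = 3.48511 years.

3.485 years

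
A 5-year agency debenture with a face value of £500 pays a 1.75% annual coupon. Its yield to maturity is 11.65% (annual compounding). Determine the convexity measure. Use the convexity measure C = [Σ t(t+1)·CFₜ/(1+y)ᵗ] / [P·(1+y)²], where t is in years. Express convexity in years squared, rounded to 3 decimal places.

22.669

With y = 0.1165:
  t   CF        PV=CF/(1+0.1165)^t    t·PV        t(t+1)·PV
  1         8.75         7.8370         7.8370          15.6740
  2         8.75         7.0192        14.0385          42.1155
  3         8.75         6.2868        18.8605          75.4420
  4         8.75         5.6308        22.5234         112.6168
  5       508.75       293.2316     1,466.1581       8,796.9483
  Σ                    320.0055     1,529.4174       9,042.7966
P = 320.0055.
Convexity = Σ t(t+1)·PV / [P·(1+y)²] = 9,042.7966 / (320.0055 × 1.246572) = 22.66876.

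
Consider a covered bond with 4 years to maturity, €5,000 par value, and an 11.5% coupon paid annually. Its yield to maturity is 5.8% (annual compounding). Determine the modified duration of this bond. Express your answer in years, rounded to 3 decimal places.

3.285 years

Periodic yield y = 0.058. First find Macaulay duration:
  t   CF        PV=CF/(1+0.058)^t    t·PV
  1       575.00       543.4783       543.4783
  2       575.00       513.6846     1,027.3691
  3       575.00       485.5242     1,456.5725
  4     5,575.00     4,449.4077    17,797.6308
  Σ                  5,992.0947    20,825.0506
P = 5,992.0947; Macaulay duration = 20,825.0506 / 5,992.0947 = 3.47542 years.
Modified duration = D_Mac / (1 + y) = 3.47542 / 1.058 = 3.28490 years.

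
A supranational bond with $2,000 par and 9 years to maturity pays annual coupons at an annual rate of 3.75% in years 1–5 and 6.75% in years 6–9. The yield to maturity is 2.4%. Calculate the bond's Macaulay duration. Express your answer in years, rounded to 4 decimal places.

7.8396 years

Periodic yield y = 0.024. Discount each cash flow and weight by its year:
  t   CF        PV=CF/(1+0.024)^t    t·PV
  1        75.00        73.2422        73.2422
  2        75.00        71.5256       143.0511
  3        75.00        69.8492       209.5476
  4        75.00        68.2121       272.8484
  5        75.00        66.6134       333.0669
  6       135.00       117.0938       702.5630
  7       135.00       114.3494       800.4461
  8       135.00       111.6694       893.3551
  9     2,135.00     1,724.6393    15,521.7534
  Σ                  2,417.1944    18,949.8738
Price P = Σ PV = 2,417.1944.
Macaulay duration = Σ(t·PV) / P = 18,949.8738 / 2,417.1944 = 7.83962 years.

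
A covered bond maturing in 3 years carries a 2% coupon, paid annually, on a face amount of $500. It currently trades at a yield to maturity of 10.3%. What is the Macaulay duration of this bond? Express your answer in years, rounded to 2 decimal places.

Periodic yield y = 0.103. Discount each cash flow and weight by its year:
  t   CF        PV=CF/(1+0.103)^t    t·PV
  1        10.00         9.0662         9.0662
  2        10.00         8.2196        16.4391
  3       510.00       380.0525     1,140.1576
  Σ                    397.3383     1,165.6629
Price P = Σ PV = 397.3383.
Macaulay duration = Σ(t·PV) / P = 1,165.6629 / 397.3383 = 2.93368 years.

2.93 years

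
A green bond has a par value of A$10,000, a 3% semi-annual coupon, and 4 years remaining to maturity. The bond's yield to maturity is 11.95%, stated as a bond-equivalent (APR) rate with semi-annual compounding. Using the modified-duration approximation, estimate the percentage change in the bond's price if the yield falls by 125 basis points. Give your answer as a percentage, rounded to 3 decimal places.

+4.428%

Periodic yield y = 0.05975. Modified duration first:
  t   CF        PV=CF/(1+0.05975)^t    t·PV
  1       150.00       141.5428       141.5428
  2       150.00       133.5625       267.1249
  3       150.00       126.0320       378.0961
  4       150.00       118.9262       475.7048
  5       150.00       112.2210       561.1050
  6       150.00       105.8938       635.3631
  7       150.00        99.9234       699.4639
  8    10,150.00     6,380.2639    51,042.1110
  Σ                  7,218.3657    54,200.5116
P = 7,218.3657; D_Mac = 7.50870 half-year periods = 3.75435 yrs; D_mod = 3.75435/(1+0.05975) = 3.54267 yrs.
ΔP/P ≈ -D_mod · Δy = -3.54267 × (-0.0125) = +0.044283 = +4.4283%.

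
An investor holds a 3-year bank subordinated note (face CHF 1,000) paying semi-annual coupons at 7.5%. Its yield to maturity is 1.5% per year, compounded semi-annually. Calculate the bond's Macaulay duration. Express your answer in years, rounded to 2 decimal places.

Periodic yield y = 0.0075. Discount each cash flow and weight by its period:
  t   CF        PV=CF/(1+0.0075)^t    t·PV
  1        37.50        37.2208        37.2208
  2        37.50        36.9438        73.8875
  3        37.50        36.6687       110.0062
  4        37.50        36.3958       145.5831
  5        37.50        36.1248       180.6242
  6     1,037.50       992.0139     5,952.0837
  Σ                  1,175.3679     6,499.4056
Price P = Σ PV = 1,175.3679.
Macaulay duration = Σ(t·PV) / P = 6,499.4056 / 1,175.3679 = 5.52968 half-year periods.
In years: 5.52968 / 2 = 2.76484 years.

2.76 years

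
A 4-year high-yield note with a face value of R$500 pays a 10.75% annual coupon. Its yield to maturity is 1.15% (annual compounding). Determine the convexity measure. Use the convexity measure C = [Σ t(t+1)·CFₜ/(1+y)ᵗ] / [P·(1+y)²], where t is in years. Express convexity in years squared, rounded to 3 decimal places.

With y = 0.0115:
  t   CF        PV=CF/(1+0.0115)^t    t·PV        t(t+1)·PV
  1        53.75        53.1389        53.1389         106.2778
  2        53.75        52.5348       105.0695         315.2085
  3        53.75        51.9375       155.8124         623.2497
  4       553.75       528.9933     2,115.9733      10,579.8665
  Σ                    686.6045     2,429.9941      11,624.6025
P = 686.6045.
Convexity = Σ t(t+1)·PV / [P·(1+y)²] = 11,624.6025 / (686.6045 × 1.023132) = 16.54778.

16.548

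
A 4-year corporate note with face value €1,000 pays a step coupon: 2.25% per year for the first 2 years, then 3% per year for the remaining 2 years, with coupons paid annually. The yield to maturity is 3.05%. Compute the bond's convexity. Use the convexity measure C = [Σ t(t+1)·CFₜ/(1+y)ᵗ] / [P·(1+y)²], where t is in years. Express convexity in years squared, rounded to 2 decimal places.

With y = 0.0305:
  t   CF        PV=CF/(1+0.0305)^t    t·PV        t(t+1)·PV
  1        22.50        21.8341        21.8341          43.6681
  2        22.50        21.1878        42.3757         127.1270
  3        30.00        27.4143        82.2429         328.9717
  4     1,030.00       913.3668     3,653.4674      18,267.3368
  Σ                    983.8030     3,799.9200      18,767.1036
P = 983.8030.
Convexity = Σ t(t+1)·PV / [P·(1+y)²] = 18,767.1036 / (983.8030 × 1.061930) = 17.96359.

17.96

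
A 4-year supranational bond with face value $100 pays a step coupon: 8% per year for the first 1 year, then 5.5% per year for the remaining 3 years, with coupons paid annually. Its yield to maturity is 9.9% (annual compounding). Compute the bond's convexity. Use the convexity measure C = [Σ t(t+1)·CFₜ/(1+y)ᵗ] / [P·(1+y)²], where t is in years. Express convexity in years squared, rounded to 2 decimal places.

With y = 0.099:
  t   CF        PV=CF/(1+0.099)^t    t·PV        t(t+1)·PV
  1         8.00         7.2793         7.2793          14.5587
  2         5.50         4.5537         9.1075          27.3224
  3         5.50         4.1435        12.4306          49.7223
  4       105.50        72.3205       289.2822       1,446.4109
  Σ                     88.2971       318.0996       1,538.0142
P = 88.2971.
Convexity = Σ t(t+1)·PV / [P·(1+y)²] = 1,538.0142 / (88.2971 × 1.207801) = 14.42176.

14.42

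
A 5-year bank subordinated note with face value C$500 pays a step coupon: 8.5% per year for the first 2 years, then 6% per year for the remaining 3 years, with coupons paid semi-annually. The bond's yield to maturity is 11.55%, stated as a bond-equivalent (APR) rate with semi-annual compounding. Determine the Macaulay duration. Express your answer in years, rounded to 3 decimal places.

4.142 years

Periodic yield y = 0.05775. Discount each cash flow and weight by its period:
  t   CF        PV=CF/(1+0.05775)^t    t·PV
  1        21.25        20.0898        20.0898
  2        21.25        18.9930        37.9859
  3        21.25        17.9560        53.8680
  4        21.25        16.9757        67.9027
  5        15.00        11.3286        56.6430
  6        15.00        10.7101        64.2605
  7        15.00        10.1253        70.8774
  8        15.00         9.5725        76.5803
  9        15.00         9.0499        81.4491
  10      515.00       293.7493     2,937.4933
  Σ                    418.5503     3,467.1501
Price P = Σ PV = 418.5503.
Macaulay duration = Σ(t·PV) / P = 3,467.1501 / 418.5503 = 8.28371 half-year periods.
In years: 8.28371 / 2 = 4.14186 years.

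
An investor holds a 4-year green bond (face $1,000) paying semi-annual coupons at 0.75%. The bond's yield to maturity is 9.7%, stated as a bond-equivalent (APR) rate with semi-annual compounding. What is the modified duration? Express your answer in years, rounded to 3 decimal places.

3.754 years

Periodic yield y = 0.0485. First find Macaulay duration:
  t   CF        PV=CF/(1+0.0485)^t    t·PV
  1         3.75         3.5765         3.5765
  2         3.75         3.4111         6.8222
  3         3.75         3.2533         9.7599
  4         3.75         3.1028        12.4113
  5         3.75         2.9593        14.7965
  6         3.75         2.8224        16.9345
  7         3.75         2.6919        18.8430
  8     1,003.75       687.1920     5,497.5358
  Σ                    709.0093     5,580.6798
P = 709.0093; Macaulay duration = 5,580.6798 / 709.0093 = 7.87110 half-year periods = 3.93555 years.
Modified duration = D_Mac / (1 + y) = 3.93555 / 1.0485 = 3.75350 years.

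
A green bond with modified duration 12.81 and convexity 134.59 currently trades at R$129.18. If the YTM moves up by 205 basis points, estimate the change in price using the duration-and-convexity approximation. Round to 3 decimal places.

Duration effect: -D_mod·Δy = -12.81 × (+0.0205) = -0.262605
Convexity effect: ½·C·(Δy)² = 0.5 × 134.59 × (0.0205)² = +0.02828072375
ΔP/P ≈ -0.262605 + 0.02828072375 = -0.23432427625
ΔP ≈ 129.18 × (-0.23432427625) = -30.270010005975.

-R$30.270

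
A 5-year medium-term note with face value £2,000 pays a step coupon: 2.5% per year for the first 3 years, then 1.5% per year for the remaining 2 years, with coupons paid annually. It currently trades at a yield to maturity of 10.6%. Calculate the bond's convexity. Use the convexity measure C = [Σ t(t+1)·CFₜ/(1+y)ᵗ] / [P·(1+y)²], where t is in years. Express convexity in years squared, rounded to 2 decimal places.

22.67

With y = 0.106:
  t   CF        PV=CF/(1+0.106)^t    t·PV        t(t+1)·PV
  1        50.00        45.2080        45.2080          90.4159
  2        50.00        40.8752        81.7504         245.2511
  3        50.00        36.9577       110.8730         443.4921
  4        30.00        20.0494        80.1975         400.9874
  5     2,030.00     1,226.6493     6,133.2463      36,799.4780
  Σ                  1,369.7395     6,451.2752      37,979.6245
P = 1,369.7395.
Convexity = Σ t(t+1)·PV / [P·(1+y)²] = 37,979.6245 / (1,369.7395 × 1.223236) = 22.66744.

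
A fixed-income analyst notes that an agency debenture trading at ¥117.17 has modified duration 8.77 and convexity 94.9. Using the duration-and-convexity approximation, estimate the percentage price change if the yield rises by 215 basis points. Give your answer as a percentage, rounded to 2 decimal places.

Duration effect: -D_mod·Δy = -8.77 × (+0.0215) = -0.188555
Convexity effect: ½·C·(Δy)² = 0.5 × 94.9 × (0.0215)² = +0.0219337625
ΔP/P ≈ -0.188555 + 0.0219337625 = -0.1666212375
= -16.66212375%.

-16.66%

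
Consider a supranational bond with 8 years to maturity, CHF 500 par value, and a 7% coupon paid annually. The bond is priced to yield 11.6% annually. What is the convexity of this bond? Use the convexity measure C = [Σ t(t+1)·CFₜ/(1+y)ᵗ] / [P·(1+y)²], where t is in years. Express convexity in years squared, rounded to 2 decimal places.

With y = 0.116:
  t   CF        PV=CF/(1+0.116)^t    t·PV        t(t+1)·PV
  1        35.00        31.3620        31.3620          62.7240
  2        35.00        28.1022        56.2043         168.6129
  3        35.00        25.1811        75.5434         302.1737
  4        35.00        22.5637        90.2550         451.2750
  5        35.00        20.2184       101.0921         606.5524
  6        35.00        18.1169       108.7011         760.9080
  7        35.00        16.2337       113.6362         909.0896
  8       535.00       222.3516     1,778.8127      16,009.3140
  Σ                    384.1297     2,355.6068      19,270.6497
P = 384.1297.
Convexity = Σ t(t+1)·PV / [P·(1+y)²] = 19,270.6497 / (384.1297 × 1.245456) = 40.28006.

40.28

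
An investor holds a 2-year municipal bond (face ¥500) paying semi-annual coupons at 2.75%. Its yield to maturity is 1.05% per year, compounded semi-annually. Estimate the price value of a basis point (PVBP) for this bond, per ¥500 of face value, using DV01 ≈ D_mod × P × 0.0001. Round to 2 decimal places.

¥0.10

Periodic yield y = 0.00525.
  t   CF        PV=CF/(1+0.00525)^t    t·PV
  1        6.875         6.8391         6.8391
  2        6.875         6.8034        13.6068
  3        6.875         6.7678        20.3035
  4      506.875       496.3689     1,985.4755
  Σ                    516.7792     2,026.2249
P = 516.7792; D_Mac = 3.92087 half-year periods = 1.96044 yrs; D_mod = 1.95020 yrs.
DV01 ≈ 1.95020 × 516.7792 × 0.0001 = 0.100782.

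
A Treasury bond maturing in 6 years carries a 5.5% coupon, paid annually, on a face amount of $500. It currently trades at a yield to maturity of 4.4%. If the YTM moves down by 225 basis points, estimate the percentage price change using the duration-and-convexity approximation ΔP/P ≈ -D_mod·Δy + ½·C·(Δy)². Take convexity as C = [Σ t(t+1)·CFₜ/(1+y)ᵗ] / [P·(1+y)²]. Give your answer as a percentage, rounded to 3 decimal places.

+12.231%

With y = 0.044:
  t   CF        PV=CF/(1+0.044)^t    t·PV        t(t+1)·PV
  1        27.50        26.3410        26.3410          52.6820
  2        27.50        25.2308        50.4617         151.3850
  3        27.50        24.1675        72.5024         290.0096
  4        27.50        23.1489        92.5957         462.9784
  5        27.50        22.1733       110.8665         665.1988
  6       527.50       407.3985     2,444.3913      17,110.7388
  Σ                    528.4601     2,797.1585      18,732.9927
P = 528.4601; D_Mac = 5.29304 yrs; D_mod = 5.06996 yrs; C = 32.52325.
Duration effect: -5.06996 × (-0.0225) = +0.114074
Convexity effect: 0.5 × 32.52325 × (-0.0225)² = +0.0082324
ΔP/P ≈ +0.114074 + 0.0082324 = +0.122307 = +12.2307%.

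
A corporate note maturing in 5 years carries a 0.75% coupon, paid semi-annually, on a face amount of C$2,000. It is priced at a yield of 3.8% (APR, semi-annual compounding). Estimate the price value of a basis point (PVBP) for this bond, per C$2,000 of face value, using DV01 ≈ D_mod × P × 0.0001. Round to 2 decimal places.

C$0.83

Periodic yield y = 0.019.
  t   CF        PV=CF/(1+0.019)^t    t·PV
  1         7.50         7.3602         7.3602
  2         7.50         7.2229        14.4458
  3         7.50         7.0882        21.2647
  4         7.50         6.9561        27.8243
  5         7.50         6.8264        34.1319
  6         7.50         6.6991        40.1946
  7         7.50         6.5742        46.0193
  8         7.50         6.4516        51.6128
  9         7.50         6.3313        56.9818
  10    2,007.50     1,663.0822    16,630.8219
  Σ                  1,724.5922    16,930.6574
P = 1,724.5922; D_Mac = 9.81719 half-year periods = 4.90860 yrs; D_mod = 4.81707 yrs.
DV01 ≈ 4.81707 × 1,724.5922 × 0.0001 = 0.830749.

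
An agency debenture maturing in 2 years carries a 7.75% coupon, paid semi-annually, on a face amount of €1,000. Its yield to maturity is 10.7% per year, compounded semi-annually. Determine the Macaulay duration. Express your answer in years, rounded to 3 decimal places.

Periodic yield y = 0.0535. Discount each cash flow and weight by its period:
  t   CF        PV=CF/(1+0.0535)^t    t·PV
  1        38.75        36.7822        36.7822
  2        38.75        34.9142        69.8285
  3        38.75        33.1412        99.4236
  4     1,038.75       843.2821     3,373.1284
  Σ                    948.1197     3,579.1626
Price P = Σ PV = 948.1197.
Macaulay duration = Σ(t·PV) / P = 3,579.1626 / 948.1197 = 3.77501 half-year periods.
In years: 3.77501 / 2 = 1.88751 years.

1.888 years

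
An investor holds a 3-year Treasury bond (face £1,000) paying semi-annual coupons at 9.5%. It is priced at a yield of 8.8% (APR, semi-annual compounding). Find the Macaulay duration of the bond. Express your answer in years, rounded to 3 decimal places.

2.683 years

Periodic yield y = 0.044. Discount each cash flow and weight by its period:
  t   CF        PV=CF/(1+0.044)^t    t·PV
  1        47.50        45.4981        45.4981
  2        47.50        43.5805        87.1611
  3        47.50        41.7438       125.2314
  4        47.50        39.9845       159.9380
  5        47.50        38.2993       191.4966
  6     1,047.50       809.0047     4,854.0281
  Σ                  1,018.1109     5,463.3534
Price P = Σ PV = 1,018.1109.
Macaulay duration = Σ(t·PV) / P = 5,463.3534 / 1,018.1109 = 5.36617 half-year periods.
In years: 5.36617 / 2 = 2.68308 years.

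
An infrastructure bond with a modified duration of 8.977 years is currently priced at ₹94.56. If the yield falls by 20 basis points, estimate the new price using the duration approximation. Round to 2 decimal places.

₹96.26

Duration approximation: ΔP/P ≈ -D_mod · Δy = -8.977 × (-0.002) = +0.017954.
New price ≈ 94.56 × (1 + 0.017954) = 96.25773024.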